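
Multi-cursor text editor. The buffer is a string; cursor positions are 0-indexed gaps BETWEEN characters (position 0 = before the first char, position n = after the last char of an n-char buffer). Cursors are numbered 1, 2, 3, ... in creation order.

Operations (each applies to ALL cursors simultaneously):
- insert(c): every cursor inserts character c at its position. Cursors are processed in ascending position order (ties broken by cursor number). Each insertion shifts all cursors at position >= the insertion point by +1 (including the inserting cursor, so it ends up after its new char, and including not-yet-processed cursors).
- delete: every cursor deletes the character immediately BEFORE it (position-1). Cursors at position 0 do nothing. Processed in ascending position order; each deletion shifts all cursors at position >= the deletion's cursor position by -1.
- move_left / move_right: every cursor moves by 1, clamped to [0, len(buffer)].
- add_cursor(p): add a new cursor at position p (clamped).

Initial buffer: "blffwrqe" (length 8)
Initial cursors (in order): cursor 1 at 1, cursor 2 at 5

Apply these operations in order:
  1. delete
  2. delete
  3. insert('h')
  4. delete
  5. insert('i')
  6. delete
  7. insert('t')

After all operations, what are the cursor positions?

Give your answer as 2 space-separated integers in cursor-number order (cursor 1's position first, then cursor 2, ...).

Answer: 1 4

Derivation:
After op 1 (delete): buffer="lffrqe" (len 6), cursors c1@0 c2@3, authorship ......
After op 2 (delete): buffer="lfrqe" (len 5), cursors c1@0 c2@2, authorship .....
After op 3 (insert('h')): buffer="hlfhrqe" (len 7), cursors c1@1 c2@4, authorship 1..2...
After op 4 (delete): buffer="lfrqe" (len 5), cursors c1@0 c2@2, authorship .....
After op 5 (insert('i')): buffer="ilfirqe" (len 7), cursors c1@1 c2@4, authorship 1..2...
After op 6 (delete): buffer="lfrqe" (len 5), cursors c1@0 c2@2, authorship .....
After op 7 (insert('t')): buffer="tlftrqe" (len 7), cursors c1@1 c2@4, authorship 1..2...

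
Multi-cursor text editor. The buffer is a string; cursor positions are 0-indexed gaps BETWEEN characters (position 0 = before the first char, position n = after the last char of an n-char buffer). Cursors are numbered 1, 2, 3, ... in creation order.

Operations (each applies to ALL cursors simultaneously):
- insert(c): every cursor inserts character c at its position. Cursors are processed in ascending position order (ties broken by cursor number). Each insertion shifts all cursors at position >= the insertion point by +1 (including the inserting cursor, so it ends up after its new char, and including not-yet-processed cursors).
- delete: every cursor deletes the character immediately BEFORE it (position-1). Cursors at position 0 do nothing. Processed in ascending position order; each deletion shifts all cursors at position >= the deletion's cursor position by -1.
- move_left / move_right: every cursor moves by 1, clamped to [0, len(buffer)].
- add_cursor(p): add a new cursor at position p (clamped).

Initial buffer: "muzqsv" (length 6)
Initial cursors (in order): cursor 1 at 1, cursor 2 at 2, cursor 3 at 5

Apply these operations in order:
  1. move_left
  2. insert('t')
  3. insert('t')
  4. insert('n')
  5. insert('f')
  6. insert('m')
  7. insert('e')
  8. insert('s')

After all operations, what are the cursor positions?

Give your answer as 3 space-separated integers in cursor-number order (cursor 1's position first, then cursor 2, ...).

Answer: 7 15 25

Derivation:
After op 1 (move_left): buffer="muzqsv" (len 6), cursors c1@0 c2@1 c3@4, authorship ......
After op 2 (insert('t')): buffer="tmtuzqtsv" (len 9), cursors c1@1 c2@3 c3@7, authorship 1.2...3..
After op 3 (insert('t')): buffer="ttmttuzqttsv" (len 12), cursors c1@2 c2@5 c3@10, authorship 11.22...33..
After op 4 (insert('n')): buffer="ttnmttnuzqttnsv" (len 15), cursors c1@3 c2@7 c3@13, authorship 111.222...333..
After op 5 (insert('f')): buffer="ttnfmttnfuzqttnfsv" (len 18), cursors c1@4 c2@9 c3@16, authorship 1111.2222...3333..
After op 6 (insert('m')): buffer="ttnfmmttnfmuzqttnfmsv" (len 21), cursors c1@5 c2@11 c3@19, authorship 11111.22222...33333..
After op 7 (insert('e')): buffer="ttnfmemttnfmeuzqttnfmesv" (len 24), cursors c1@6 c2@13 c3@22, authorship 111111.222222...333333..
After op 8 (insert('s')): buffer="ttnfmesmttnfmesuzqttnfmessv" (len 27), cursors c1@7 c2@15 c3@25, authorship 1111111.2222222...3333333..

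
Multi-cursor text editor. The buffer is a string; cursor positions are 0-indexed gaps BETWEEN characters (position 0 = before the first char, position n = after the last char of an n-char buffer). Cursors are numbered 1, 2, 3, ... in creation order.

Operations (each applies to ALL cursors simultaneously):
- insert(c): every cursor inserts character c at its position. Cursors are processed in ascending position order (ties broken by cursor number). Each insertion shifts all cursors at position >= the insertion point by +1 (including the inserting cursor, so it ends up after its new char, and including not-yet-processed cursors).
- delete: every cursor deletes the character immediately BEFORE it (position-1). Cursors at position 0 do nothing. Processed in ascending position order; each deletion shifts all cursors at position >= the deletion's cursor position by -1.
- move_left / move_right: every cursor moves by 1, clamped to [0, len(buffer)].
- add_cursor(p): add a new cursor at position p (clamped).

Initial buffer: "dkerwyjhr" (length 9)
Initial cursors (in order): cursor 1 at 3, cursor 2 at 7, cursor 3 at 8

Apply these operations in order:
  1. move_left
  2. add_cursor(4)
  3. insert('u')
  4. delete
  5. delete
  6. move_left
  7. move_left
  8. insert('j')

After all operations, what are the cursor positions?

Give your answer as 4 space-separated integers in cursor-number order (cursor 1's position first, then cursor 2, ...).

After op 1 (move_left): buffer="dkerwyjhr" (len 9), cursors c1@2 c2@6 c3@7, authorship .........
After op 2 (add_cursor(4)): buffer="dkerwyjhr" (len 9), cursors c1@2 c4@4 c2@6 c3@7, authorship .........
After op 3 (insert('u')): buffer="dkueruwyujuhr" (len 13), cursors c1@3 c4@6 c2@9 c3@11, authorship ..1..4..2.3..
After op 4 (delete): buffer="dkerwyjhr" (len 9), cursors c1@2 c4@4 c2@6 c3@7, authorship .........
After op 5 (delete): buffer="dewhr" (len 5), cursors c1@1 c4@2 c2@3 c3@3, authorship .....
After op 6 (move_left): buffer="dewhr" (len 5), cursors c1@0 c4@1 c2@2 c3@2, authorship .....
After op 7 (move_left): buffer="dewhr" (len 5), cursors c1@0 c4@0 c2@1 c3@1, authorship .....
After op 8 (insert('j')): buffer="jjdjjewhr" (len 9), cursors c1@2 c4@2 c2@5 c3@5, authorship 14.23....

Answer: 2 5 5 2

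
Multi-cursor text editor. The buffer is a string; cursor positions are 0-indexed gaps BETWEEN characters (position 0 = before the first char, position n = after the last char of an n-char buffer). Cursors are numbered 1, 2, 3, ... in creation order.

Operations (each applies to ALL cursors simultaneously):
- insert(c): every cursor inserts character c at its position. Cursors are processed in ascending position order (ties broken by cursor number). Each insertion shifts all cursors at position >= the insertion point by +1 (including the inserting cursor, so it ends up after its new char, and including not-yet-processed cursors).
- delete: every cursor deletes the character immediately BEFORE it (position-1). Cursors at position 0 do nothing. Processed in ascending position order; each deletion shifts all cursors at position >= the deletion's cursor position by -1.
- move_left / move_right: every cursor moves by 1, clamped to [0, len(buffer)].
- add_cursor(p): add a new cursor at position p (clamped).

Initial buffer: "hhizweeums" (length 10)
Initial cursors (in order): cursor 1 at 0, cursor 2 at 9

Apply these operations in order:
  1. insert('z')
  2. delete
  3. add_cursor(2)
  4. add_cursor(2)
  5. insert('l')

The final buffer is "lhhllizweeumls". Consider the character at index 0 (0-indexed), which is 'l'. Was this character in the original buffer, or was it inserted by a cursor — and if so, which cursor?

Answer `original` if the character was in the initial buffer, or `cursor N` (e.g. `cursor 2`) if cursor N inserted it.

After op 1 (insert('z')): buffer="zhhizweeumzs" (len 12), cursors c1@1 c2@11, authorship 1.........2.
After op 2 (delete): buffer="hhizweeums" (len 10), cursors c1@0 c2@9, authorship ..........
After op 3 (add_cursor(2)): buffer="hhizweeums" (len 10), cursors c1@0 c3@2 c2@9, authorship ..........
After op 4 (add_cursor(2)): buffer="hhizweeums" (len 10), cursors c1@0 c3@2 c4@2 c2@9, authorship ..........
After op 5 (insert('l')): buffer="lhhllizweeumls" (len 14), cursors c1@1 c3@5 c4@5 c2@13, authorship 1..34.......2.
Authorship (.=original, N=cursor N): 1 . . 3 4 . . . . . . . 2 .
Index 0: author = 1

Answer: cursor 1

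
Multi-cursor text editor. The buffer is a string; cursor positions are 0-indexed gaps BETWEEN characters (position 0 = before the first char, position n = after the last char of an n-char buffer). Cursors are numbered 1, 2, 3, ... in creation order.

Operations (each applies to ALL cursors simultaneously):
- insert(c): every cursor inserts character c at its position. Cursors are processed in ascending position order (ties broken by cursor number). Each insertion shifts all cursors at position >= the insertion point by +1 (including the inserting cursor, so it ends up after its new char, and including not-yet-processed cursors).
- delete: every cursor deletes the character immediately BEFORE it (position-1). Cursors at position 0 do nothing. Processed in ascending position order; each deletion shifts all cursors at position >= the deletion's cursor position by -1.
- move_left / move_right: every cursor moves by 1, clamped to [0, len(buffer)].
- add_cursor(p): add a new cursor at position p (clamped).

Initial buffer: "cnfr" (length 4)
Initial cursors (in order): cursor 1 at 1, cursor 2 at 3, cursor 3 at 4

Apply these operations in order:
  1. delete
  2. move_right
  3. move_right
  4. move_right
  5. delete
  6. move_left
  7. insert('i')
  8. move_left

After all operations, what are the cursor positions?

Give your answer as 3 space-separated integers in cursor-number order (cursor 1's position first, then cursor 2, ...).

Answer: 2 2 2

Derivation:
After op 1 (delete): buffer="n" (len 1), cursors c1@0 c2@1 c3@1, authorship .
After op 2 (move_right): buffer="n" (len 1), cursors c1@1 c2@1 c3@1, authorship .
After op 3 (move_right): buffer="n" (len 1), cursors c1@1 c2@1 c3@1, authorship .
After op 4 (move_right): buffer="n" (len 1), cursors c1@1 c2@1 c3@1, authorship .
After op 5 (delete): buffer="" (len 0), cursors c1@0 c2@0 c3@0, authorship 
After op 6 (move_left): buffer="" (len 0), cursors c1@0 c2@0 c3@0, authorship 
After op 7 (insert('i')): buffer="iii" (len 3), cursors c1@3 c2@3 c3@3, authorship 123
After op 8 (move_left): buffer="iii" (len 3), cursors c1@2 c2@2 c3@2, authorship 123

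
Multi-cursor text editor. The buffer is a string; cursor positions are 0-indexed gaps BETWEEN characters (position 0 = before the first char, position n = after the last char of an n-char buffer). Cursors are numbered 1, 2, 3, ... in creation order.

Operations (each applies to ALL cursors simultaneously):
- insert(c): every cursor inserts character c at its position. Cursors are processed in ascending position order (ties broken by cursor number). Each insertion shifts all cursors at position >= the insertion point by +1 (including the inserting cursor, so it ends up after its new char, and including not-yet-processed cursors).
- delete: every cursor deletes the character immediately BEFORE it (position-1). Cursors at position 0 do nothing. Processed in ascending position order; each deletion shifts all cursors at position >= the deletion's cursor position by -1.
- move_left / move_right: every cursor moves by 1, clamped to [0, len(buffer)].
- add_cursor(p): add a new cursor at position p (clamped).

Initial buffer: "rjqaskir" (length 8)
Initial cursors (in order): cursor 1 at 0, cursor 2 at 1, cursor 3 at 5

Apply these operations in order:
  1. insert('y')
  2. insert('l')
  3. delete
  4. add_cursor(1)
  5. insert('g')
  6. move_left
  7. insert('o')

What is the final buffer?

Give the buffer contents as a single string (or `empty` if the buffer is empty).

Answer: ygoogryogjqasyogkir

Derivation:
After op 1 (insert('y')): buffer="yryjqasykir" (len 11), cursors c1@1 c2@3 c3@8, authorship 1.2....3...
After op 2 (insert('l')): buffer="ylryljqasylkir" (len 14), cursors c1@2 c2@5 c3@11, authorship 11.22....33...
After op 3 (delete): buffer="yryjqasykir" (len 11), cursors c1@1 c2@3 c3@8, authorship 1.2....3...
After op 4 (add_cursor(1)): buffer="yryjqasykir" (len 11), cursors c1@1 c4@1 c2@3 c3@8, authorship 1.2....3...
After op 5 (insert('g')): buffer="yggrygjqasygkir" (len 15), cursors c1@3 c4@3 c2@6 c3@12, authorship 114.22....33...
After op 6 (move_left): buffer="yggrygjqasygkir" (len 15), cursors c1@2 c4@2 c2@5 c3@11, authorship 114.22....33...
After op 7 (insert('o')): buffer="ygoogryogjqasyogkir" (len 19), cursors c1@4 c4@4 c2@8 c3@15, authorship 11144.222....333...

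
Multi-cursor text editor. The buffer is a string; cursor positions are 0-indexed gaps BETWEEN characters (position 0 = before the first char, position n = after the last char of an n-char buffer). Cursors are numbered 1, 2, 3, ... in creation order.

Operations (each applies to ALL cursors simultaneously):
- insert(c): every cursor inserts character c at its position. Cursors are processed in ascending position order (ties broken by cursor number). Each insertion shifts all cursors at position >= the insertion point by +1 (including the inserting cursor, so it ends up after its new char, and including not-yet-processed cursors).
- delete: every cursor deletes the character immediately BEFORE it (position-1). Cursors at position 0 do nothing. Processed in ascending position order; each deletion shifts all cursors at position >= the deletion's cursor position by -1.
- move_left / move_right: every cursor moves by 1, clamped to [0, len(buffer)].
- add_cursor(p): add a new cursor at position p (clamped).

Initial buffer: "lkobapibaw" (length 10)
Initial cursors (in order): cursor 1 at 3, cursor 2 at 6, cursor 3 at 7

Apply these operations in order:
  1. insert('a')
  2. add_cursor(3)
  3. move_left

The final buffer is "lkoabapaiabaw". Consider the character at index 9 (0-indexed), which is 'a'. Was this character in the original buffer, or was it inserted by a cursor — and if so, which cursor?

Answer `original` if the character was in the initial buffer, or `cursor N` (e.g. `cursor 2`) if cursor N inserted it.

Answer: cursor 3

Derivation:
After op 1 (insert('a')): buffer="lkoabapaiabaw" (len 13), cursors c1@4 c2@8 c3@10, authorship ...1...2.3...
After op 2 (add_cursor(3)): buffer="lkoabapaiabaw" (len 13), cursors c4@3 c1@4 c2@8 c3@10, authorship ...1...2.3...
After op 3 (move_left): buffer="lkoabapaiabaw" (len 13), cursors c4@2 c1@3 c2@7 c3@9, authorship ...1...2.3...
Authorship (.=original, N=cursor N): . . . 1 . . . 2 . 3 . . .
Index 9: author = 3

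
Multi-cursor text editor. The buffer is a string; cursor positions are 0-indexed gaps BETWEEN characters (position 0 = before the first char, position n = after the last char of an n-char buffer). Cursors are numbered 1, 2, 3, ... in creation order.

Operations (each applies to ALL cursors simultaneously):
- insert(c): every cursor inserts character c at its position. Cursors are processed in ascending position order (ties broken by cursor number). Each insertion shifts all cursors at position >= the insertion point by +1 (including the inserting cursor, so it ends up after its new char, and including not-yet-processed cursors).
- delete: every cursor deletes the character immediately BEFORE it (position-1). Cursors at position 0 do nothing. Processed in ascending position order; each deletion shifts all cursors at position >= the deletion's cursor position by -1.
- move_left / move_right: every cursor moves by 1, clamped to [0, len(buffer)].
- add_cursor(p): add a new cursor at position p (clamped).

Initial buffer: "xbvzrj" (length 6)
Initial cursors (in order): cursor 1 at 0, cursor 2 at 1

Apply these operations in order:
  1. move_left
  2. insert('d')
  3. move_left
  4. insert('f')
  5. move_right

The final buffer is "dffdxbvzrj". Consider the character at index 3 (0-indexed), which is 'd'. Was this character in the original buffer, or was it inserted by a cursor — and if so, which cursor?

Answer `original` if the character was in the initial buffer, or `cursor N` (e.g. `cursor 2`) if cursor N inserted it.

After op 1 (move_left): buffer="xbvzrj" (len 6), cursors c1@0 c2@0, authorship ......
After op 2 (insert('d')): buffer="ddxbvzrj" (len 8), cursors c1@2 c2@2, authorship 12......
After op 3 (move_left): buffer="ddxbvzrj" (len 8), cursors c1@1 c2@1, authorship 12......
After op 4 (insert('f')): buffer="dffdxbvzrj" (len 10), cursors c1@3 c2@3, authorship 1122......
After op 5 (move_right): buffer="dffdxbvzrj" (len 10), cursors c1@4 c2@4, authorship 1122......
Authorship (.=original, N=cursor N): 1 1 2 2 . . . . . .
Index 3: author = 2

Answer: cursor 2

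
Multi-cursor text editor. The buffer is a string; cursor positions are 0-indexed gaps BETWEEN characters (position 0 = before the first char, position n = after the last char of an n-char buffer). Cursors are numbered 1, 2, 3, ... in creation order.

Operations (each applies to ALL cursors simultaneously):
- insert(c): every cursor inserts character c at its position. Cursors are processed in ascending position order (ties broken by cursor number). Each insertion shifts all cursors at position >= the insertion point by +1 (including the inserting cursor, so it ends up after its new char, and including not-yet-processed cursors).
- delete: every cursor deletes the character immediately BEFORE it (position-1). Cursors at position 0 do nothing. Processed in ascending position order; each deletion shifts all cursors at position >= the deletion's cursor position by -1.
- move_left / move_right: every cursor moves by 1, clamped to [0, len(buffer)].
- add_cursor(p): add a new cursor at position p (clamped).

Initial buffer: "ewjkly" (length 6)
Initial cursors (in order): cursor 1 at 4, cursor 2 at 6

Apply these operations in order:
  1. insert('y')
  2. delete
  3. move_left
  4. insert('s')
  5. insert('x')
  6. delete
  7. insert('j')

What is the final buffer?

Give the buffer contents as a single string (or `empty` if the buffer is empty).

After op 1 (insert('y')): buffer="ewjkylyy" (len 8), cursors c1@5 c2@8, authorship ....1..2
After op 2 (delete): buffer="ewjkly" (len 6), cursors c1@4 c2@6, authorship ......
After op 3 (move_left): buffer="ewjkly" (len 6), cursors c1@3 c2@5, authorship ......
After op 4 (insert('s')): buffer="ewjsklsy" (len 8), cursors c1@4 c2@7, authorship ...1..2.
After op 5 (insert('x')): buffer="ewjsxklsxy" (len 10), cursors c1@5 c2@9, authorship ...11..22.
After op 6 (delete): buffer="ewjsklsy" (len 8), cursors c1@4 c2@7, authorship ...1..2.
After op 7 (insert('j')): buffer="ewjsjklsjy" (len 10), cursors c1@5 c2@9, authorship ...11..22.

Answer: ewjsjklsjy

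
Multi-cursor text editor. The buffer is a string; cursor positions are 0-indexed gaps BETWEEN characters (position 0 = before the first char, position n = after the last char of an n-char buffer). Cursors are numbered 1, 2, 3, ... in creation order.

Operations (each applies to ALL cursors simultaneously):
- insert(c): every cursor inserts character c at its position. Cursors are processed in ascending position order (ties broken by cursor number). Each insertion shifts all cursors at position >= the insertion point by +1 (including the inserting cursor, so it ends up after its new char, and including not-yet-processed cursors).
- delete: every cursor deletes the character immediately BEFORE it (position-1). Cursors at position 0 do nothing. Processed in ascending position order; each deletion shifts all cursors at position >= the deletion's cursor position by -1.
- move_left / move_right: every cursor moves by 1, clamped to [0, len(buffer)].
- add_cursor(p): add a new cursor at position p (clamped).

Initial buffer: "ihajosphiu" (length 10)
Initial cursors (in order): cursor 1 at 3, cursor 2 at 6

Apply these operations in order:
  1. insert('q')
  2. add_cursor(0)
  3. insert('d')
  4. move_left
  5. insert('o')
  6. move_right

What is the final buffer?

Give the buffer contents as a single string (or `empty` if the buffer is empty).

Answer: odihaqodjosqodphiu

Derivation:
After op 1 (insert('q')): buffer="ihaqjosqphiu" (len 12), cursors c1@4 c2@8, authorship ...1...2....
After op 2 (add_cursor(0)): buffer="ihaqjosqphiu" (len 12), cursors c3@0 c1@4 c2@8, authorship ...1...2....
After op 3 (insert('d')): buffer="dihaqdjosqdphiu" (len 15), cursors c3@1 c1@6 c2@11, authorship 3...11...22....
After op 4 (move_left): buffer="dihaqdjosqdphiu" (len 15), cursors c3@0 c1@5 c2@10, authorship 3...11...22....
After op 5 (insert('o')): buffer="odihaqodjosqodphiu" (len 18), cursors c3@1 c1@7 c2@13, authorship 33...111...222....
After op 6 (move_right): buffer="odihaqodjosqodphiu" (len 18), cursors c3@2 c1@8 c2@14, authorship 33...111...222....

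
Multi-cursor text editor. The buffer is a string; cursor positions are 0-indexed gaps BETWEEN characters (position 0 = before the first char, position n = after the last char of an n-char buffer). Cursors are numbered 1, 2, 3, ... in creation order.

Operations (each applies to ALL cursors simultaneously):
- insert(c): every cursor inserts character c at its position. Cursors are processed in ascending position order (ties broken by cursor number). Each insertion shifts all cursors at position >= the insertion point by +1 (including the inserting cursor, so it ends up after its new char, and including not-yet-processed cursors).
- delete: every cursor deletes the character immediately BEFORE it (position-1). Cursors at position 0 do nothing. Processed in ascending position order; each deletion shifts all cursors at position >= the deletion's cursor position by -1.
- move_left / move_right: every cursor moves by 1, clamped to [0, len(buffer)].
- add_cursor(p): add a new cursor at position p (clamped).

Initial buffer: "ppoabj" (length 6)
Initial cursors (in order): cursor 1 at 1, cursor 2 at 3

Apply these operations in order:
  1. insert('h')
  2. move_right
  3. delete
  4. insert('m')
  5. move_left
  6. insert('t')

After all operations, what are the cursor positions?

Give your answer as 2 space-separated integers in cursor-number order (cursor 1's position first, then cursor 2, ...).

Answer: 3 7

Derivation:
After op 1 (insert('h')): buffer="phpohabj" (len 8), cursors c1@2 c2@5, authorship .1..2...
After op 2 (move_right): buffer="phpohabj" (len 8), cursors c1@3 c2@6, authorship .1..2...
After op 3 (delete): buffer="phohbj" (len 6), cursors c1@2 c2@4, authorship .1.2..
After op 4 (insert('m')): buffer="phmohmbj" (len 8), cursors c1@3 c2@6, authorship .11.22..
After op 5 (move_left): buffer="phmohmbj" (len 8), cursors c1@2 c2@5, authorship .11.22..
After op 6 (insert('t')): buffer="phtmohtmbj" (len 10), cursors c1@3 c2@7, authorship .111.222..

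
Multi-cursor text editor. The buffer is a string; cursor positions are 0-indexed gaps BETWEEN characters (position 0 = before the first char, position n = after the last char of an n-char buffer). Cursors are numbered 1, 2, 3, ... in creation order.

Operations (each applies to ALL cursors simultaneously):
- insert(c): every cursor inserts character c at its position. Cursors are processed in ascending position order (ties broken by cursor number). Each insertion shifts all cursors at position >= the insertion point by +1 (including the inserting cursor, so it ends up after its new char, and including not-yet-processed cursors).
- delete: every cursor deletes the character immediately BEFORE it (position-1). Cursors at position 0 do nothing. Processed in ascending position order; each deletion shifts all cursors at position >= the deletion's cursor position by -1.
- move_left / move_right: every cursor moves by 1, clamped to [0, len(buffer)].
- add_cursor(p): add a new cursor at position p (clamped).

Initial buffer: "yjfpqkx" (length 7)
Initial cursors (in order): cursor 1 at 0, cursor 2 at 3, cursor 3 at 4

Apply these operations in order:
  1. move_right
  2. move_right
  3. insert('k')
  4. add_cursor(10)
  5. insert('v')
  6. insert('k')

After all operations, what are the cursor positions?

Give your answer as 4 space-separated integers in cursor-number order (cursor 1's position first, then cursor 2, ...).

Answer: 5 11 15 18

Derivation:
After op 1 (move_right): buffer="yjfpqkx" (len 7), cursors c1@1 c2@4 c3@5, authorship .......
After op 2 (move_right): buffer="yjfpqkx" (len 7), cursors c1@2 c2@5 c3@6, authorship .......
After op 3 (insert('k')): buffer="yjkfpqkkkx" (len 10), cursors c1@3 c2@7 c3@9, authorship ..1...2.3.
After op 4 (add_cursor(10)): buffer="yjkfpqkkkx" (len 10), cursors c1@3 c2@7 c3@9 c4@10, authorship ..1...2.3.
After op 5 (insert('v')): buffer="yjkvfpqkvkkvxv" (len 14), cursors c1@4 c2@9 c3@12 c4@14, authorship ..11...22.33.4
After op 6 (insert('k')): buffer="yjkvkfpqkvkkkvkxvk" (len 18), cursors c1@5 c2@11 c3@15 c4@18, authorship ..111...222.333.44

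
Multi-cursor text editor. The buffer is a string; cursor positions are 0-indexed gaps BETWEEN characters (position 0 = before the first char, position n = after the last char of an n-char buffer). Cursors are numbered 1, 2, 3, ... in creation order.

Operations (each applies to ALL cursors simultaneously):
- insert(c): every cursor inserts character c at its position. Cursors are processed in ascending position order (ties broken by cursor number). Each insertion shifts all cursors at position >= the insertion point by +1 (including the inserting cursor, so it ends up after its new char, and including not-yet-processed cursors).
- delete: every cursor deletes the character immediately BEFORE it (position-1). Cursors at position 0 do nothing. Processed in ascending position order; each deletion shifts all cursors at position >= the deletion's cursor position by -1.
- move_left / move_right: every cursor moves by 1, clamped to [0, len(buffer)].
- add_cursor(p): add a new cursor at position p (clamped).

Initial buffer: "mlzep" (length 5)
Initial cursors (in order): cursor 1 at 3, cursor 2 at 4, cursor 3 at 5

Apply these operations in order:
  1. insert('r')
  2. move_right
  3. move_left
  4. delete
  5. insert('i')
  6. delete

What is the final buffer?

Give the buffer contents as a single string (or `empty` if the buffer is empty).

After op 1 (insert('r')): buffer="mlzrerpr" (len 8), cursors c1@4 c2@6 c3@8, authorship ...1.2.3
After op 2 (move_right): buffer="mlzrerpr" (len 8), cursors c1@5 c2@7 c3@8, authorship ...1.2.3
After op 3 (move_left): buffer="mlzrerpr" (len 8), cursors c1@4 c2@6 c3@7, authorship ...1.2.3
After op 4 (delete): buffer="mlzer" (len 5), cursors c1@3 c2@4 c3@4, authorship ....3
After op 5 (insert('i')): buffer="mlzieiir" (len 8), cursors c1@4 c2@7 c3@7, authorship ...1.233
After op 6 (delete): buffer="mlzer" (len 5), cursors c1@3 c2@4 c3@4, authorship ....3

Answer: mlzer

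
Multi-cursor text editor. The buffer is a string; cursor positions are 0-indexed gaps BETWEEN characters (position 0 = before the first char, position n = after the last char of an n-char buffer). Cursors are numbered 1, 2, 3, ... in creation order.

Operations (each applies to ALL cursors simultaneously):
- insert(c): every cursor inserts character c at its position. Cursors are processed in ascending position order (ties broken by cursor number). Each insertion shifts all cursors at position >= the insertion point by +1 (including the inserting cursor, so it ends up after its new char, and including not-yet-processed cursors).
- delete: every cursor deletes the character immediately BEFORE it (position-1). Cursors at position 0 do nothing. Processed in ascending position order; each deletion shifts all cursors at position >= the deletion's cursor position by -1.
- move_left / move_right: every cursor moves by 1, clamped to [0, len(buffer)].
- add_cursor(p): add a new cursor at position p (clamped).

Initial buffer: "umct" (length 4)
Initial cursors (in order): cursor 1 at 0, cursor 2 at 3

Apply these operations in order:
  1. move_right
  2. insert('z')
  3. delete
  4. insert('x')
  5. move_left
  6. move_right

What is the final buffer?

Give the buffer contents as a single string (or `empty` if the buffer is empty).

Answer: uxmctx

Derivation:
After op 1 (move_right): buffer="umct" (len 4), cursors c1@1 c2@4, authorship ....
After op 2 (insert('z')): buffer="uzmctz" (len 6), cursors c1@2 c2@6, authorship .1...2
After op 3 (delete): buffer="umct" (len 4), cursors c1@1 c2@4, authorship ....
After op 4 (insert('x')): buffer="uxmctx" (len 6), cursors c1@2 c2@6, authorship .1...2
After op 5 (move_left): buffer="uxmctx" (len 6), cursors c1@1 c2@5, authorship .1...2
After op 6 (move_right): buffer="uxmctx" (len 6), cursors c1@2 c2@6, authorship .1...2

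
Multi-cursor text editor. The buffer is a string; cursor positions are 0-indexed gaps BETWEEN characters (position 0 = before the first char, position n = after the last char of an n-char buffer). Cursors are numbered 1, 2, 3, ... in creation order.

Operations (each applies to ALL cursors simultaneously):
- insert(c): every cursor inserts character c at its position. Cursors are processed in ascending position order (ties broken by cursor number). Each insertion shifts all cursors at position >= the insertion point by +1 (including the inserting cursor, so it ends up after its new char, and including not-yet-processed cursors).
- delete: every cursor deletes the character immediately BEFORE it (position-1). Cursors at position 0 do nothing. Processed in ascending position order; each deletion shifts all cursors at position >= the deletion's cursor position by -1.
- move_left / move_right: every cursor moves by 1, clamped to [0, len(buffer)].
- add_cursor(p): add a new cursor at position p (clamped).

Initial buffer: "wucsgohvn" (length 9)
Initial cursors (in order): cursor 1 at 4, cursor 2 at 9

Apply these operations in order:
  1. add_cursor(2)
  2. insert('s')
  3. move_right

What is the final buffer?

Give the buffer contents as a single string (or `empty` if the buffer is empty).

After op 1 (add_cursor(2)): buffer="wucsgohvn" (len 9), cursors c3@2 c1@4 c2@9, authorship .........
After op 2 (insert('s')): buffer="wuscssgohvns" (len 12), cursors c3@3 c1@6 c2@12, authorship ..3..1.....2
After op 3 (move_right): buffer="wuscssgohvns" (len 12), cursors c3@4 c1@7 c2@12, authorship ..3..1.....2

Answer: wuscssgohvns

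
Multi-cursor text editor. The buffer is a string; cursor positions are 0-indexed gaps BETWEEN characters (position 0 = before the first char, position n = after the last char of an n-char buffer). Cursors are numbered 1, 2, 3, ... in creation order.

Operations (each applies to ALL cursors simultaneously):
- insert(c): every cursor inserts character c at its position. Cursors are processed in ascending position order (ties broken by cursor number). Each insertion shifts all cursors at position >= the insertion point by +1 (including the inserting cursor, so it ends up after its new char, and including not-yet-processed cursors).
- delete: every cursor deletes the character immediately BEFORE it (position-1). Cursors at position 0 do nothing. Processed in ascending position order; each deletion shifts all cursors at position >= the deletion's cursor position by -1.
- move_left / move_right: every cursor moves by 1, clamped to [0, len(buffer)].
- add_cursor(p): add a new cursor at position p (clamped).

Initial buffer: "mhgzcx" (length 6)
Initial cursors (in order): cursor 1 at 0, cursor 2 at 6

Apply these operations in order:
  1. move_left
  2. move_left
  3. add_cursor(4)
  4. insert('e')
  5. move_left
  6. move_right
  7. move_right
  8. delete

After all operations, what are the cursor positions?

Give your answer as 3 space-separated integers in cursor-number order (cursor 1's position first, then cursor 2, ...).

After op 1 (move_left): buffer="mhgzcx" (len 6), cursors c1@0 c2@5, authorship ......
After op 2 (move_left): buffer="mhgzcx" (len 6), cursors c1@0 c2@4, authorship ......
After op 3 (add_cursor(4)): buffer="mhgzcx" (len 6), cursors c1@0 c2@4 c3@4, authorship ......
After op 4 (insert('e')): buffer="emhgzeecx" (len 9), cursors c1@1 c2@7 c3@7, authorship 1....23..
After op 5 (move_left): buffer="emhgzeecx" (len 9), cursors c1@0 c2@6 c3@6, authorship 1....23..
After op 6 (move_right): buffer="emhgzeecx" (len 9), cursors c1@1 c2@7 c3@7, authorship 1....23..
After op 7 (move_right): buffer="emhgzeecx" (len 9), cursors c1@2 c2@8 c3@8, authorship 1....23..
After op 8 (delete): buffer="ehgzex" (len 6), cursors c1@1 c2@5 c3@5, authorship 1...2.

Answer: 1 5 5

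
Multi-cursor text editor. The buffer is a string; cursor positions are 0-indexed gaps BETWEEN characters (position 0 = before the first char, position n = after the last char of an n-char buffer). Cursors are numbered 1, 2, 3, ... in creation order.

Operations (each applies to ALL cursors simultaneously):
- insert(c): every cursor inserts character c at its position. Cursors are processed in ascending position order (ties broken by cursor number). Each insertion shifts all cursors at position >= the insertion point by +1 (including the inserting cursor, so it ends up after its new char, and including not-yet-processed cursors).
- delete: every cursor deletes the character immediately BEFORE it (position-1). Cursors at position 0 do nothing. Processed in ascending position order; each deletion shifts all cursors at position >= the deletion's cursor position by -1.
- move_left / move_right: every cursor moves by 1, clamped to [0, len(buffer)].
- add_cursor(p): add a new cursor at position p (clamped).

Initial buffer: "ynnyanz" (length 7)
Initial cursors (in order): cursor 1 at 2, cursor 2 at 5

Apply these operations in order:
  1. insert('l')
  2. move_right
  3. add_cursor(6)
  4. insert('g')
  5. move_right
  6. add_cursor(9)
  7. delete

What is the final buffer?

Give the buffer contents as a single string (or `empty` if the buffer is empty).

Answer: ynlngang

Derivation:
After op 1 (insert('l')): buffer="ynlnyalnz" (len 9), cursors c1@3 c2@7, authorship ..1...2..
After op 2 (move_right): buffer="ynlnyalnz" (len 9), cursors c1@4 c2@8, authorship ..1...2..
After op 3 (add_cursor(6)): buffer="ynlnyalnz" (len 9), cursors c1@4 c3@6 c2@8, authorship ..1...2..
After op 4 (insert('g')): buffer="ynlngyaglngz" (len 12), cursors c1@5 c3@8 c2@11, authorship ..1.1..32.2.
After op 5 (move_right): buffer="ynlngyaglngz" (len 12), cursors c1@6 c3@9 c2@12, authorship ..1.1..32.2.
After op 6 (add_cursor(9)): buffer="ynlngyaglngz" (len 12), cursors c1@6 c3@9 c4@9 c2@12, authorship ..1.1..32.2.
After op 7 (delete): buffer="ynlngang" (len 8), cursors c1@5 c3@6 c4@6 c2@8, authorship ..1.1..2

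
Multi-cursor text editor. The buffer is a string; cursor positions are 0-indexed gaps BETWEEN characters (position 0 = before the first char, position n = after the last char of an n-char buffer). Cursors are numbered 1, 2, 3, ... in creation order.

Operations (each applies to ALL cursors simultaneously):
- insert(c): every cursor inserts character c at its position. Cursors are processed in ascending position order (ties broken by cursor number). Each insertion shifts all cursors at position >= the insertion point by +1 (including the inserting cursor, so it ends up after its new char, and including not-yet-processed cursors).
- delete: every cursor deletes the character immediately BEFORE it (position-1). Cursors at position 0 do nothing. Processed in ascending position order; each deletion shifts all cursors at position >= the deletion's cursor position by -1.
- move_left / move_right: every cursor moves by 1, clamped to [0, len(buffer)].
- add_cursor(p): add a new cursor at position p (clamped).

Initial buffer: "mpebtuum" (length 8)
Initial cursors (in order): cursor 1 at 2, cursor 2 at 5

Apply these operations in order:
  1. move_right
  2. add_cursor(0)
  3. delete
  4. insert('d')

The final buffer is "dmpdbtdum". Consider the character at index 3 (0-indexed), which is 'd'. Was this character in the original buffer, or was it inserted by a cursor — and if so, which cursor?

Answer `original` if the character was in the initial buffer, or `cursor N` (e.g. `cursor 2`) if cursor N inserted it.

Answer: cursor 1

Derivation:
After op 1 (move_right): buffer="mpebtuum" (len 8), cursors c1@3 c2@6, authorship ........
After op 2 (add_cursor(0)): buffer="mpebtuum" (len 8), cursors c3@0 c1@3 c2@6, authorship ........
After op 3 (delete): buffer="mpbtum" (len 6), cursors c3@0 c1@2 c2@4, authorship ......
After op 4 (insert('d')): buffer="dmpdbtdum" (len 9), cursors c3@1 c1@4 c2@7, authorship 3..1..2..
Authorship (.=original, N=cursor N): 3 . . 1 . . 2 . .
Index 3: author = 1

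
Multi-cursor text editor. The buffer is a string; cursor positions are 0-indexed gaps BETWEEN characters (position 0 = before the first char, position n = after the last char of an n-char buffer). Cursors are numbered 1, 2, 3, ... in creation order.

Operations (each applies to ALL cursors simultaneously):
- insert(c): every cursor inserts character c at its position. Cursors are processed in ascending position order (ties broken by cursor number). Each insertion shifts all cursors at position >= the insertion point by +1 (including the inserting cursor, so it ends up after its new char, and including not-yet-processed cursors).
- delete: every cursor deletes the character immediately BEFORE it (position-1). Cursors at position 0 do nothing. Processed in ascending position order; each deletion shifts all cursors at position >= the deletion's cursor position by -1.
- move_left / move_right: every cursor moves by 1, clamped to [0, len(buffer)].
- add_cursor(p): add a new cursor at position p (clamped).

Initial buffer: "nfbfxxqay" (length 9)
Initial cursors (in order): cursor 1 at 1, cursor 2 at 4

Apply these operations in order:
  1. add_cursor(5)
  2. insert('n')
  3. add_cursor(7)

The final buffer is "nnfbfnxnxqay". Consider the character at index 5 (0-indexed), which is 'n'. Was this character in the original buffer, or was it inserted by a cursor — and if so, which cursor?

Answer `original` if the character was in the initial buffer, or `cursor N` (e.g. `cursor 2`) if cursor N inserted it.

After op 1 (add_cursor(5)): buffer="nfbfxxqay" (len 9), cursors c1@1 c2@4 c3@5, authorship .........
After op 2 (insert('n')): buffer="nnfbfnxnxqay" (len 12), cursors c1@2 c2@6 c3@8, authorship .1...2.3....
After op 3 (add_cursor(7)): buffer="nnfbfnxnxqay" (len 12), cursors c1@2 c2@6 c4@7 c3@8, authorship .1...2.3....
Authorship (.=original, N=cursor N): . 1 . . . 2 . 3 . . . .
Index 5: author = 2

Answer: cursor 2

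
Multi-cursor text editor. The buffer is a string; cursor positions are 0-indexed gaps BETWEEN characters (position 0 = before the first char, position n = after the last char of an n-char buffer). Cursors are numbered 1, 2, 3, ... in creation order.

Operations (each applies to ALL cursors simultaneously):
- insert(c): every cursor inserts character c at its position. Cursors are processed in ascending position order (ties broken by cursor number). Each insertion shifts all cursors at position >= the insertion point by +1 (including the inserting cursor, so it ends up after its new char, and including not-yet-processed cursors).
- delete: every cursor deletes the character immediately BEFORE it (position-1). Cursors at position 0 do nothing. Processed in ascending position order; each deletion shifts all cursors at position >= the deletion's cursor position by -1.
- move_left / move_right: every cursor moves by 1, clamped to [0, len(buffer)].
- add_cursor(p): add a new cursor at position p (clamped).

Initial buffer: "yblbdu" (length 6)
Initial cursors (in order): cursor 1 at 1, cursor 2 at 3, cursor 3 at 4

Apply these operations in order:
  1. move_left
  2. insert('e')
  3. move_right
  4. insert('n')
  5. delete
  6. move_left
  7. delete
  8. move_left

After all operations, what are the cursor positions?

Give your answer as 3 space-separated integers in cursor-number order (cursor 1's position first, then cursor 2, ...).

Answer: 0 1 2

Derivation:
After op 1 (move_left): buffer="yblbdu" (len 6), cursors c1@0 c2@2 c3@3, authorship ......
After op 2 (insert('e')): buffer="eybelebdu" (len 9), cursors c1@1 c2@4 c3@6, authorship 1..2.3...
After op 3 (move_right): buffer="eybelebdu" (len 9), cursors c1@2 c2@5 c3@7, authorship 1..2.3...
After op 4 (insert('n')): buffer="eynbelnebndu" (len 12), cursors c1@3 c2@7 c3@10, authorship 1.1.2.23.3..
After op 5 (delete): buffer="eybelebdu" (len 9), cursors c1@2 c2@5 c3@7, authorship 1..2.3...
After op 6 (move_left): buffer="eybelebdu" (len 9), cursors c1@1 c2@4 c3@6, authorship 1..2.3...
After op 7 (delete): buffer="yblbdu" (len 6), cursors c1@0 c2@2 c3@3, authorship ......
After op 8 (move_left): buffer="yblbdu" (len 6), cursors c1@0 c2@1 c3@2, authorship ......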